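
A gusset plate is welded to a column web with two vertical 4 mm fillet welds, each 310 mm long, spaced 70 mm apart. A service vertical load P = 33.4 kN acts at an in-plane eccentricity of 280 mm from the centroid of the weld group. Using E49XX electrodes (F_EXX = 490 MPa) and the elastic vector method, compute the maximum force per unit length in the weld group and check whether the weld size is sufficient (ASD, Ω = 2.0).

Total weld length L_w = 620 mm. Treat welds as unit-width lines.
Polar moment about centroid: J = 2[d³/12 + d(b/2)²] = 2[310³/12 + 310×35²] = 5725000 mm³.
Direct shear f_v = P/L_w = 33.4×10³ / 620 = 53.87 N/mm (vertical).
Torsion M = P·e = 33.4×10³ × 280 = 9352000 N·mm.
Critical point at (x, y) = (35, 155) from centroid. f_tx = M·y/J = 253.2 N/mm; f_ty = M·x/J = 57.18 N/mm.
Resultant f_max = √[f_tx² + (f_v + f_ty)²] = √[253.2² + (53.87 + 57.18)²] = 276.5 N/mm.
Capacity per unit length: r_n/Ω = (1/2.0) × 0.6 × 490 × (0.707 × 4) = 415.7 N/mm.
276.5 ≤ 415.7 → adequate.

f_max ≈ 276 N/mm; adequate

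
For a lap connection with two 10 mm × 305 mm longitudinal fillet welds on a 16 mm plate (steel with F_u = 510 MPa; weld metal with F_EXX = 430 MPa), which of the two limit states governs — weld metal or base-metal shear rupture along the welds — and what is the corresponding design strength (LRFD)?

t_e = 0.707 × 10 = 7.07 mm; L = 610 mm.
Weld metal: φR_n = 0.75 × 0.6 × 430 × 7.07 × 610 × 10⁻³ = 834.5 kN.
Base metal (shear rupture): φR_n = 0.75 × 0.6 × 510 × 16 × 610 × 10⁻³ = 2240 kN.
Governing: weld metal.

φR_n ≈ 835 kN (weld metal governs)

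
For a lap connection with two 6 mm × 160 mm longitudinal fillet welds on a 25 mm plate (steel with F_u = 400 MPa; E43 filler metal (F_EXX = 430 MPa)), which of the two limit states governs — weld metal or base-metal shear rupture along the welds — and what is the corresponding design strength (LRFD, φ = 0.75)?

φR_n ≈ 263 kN (weld metal governs)

t_e = 0.707 × 6 = 4.242 mm; L = 320 mm.
Weld metal: φR_n = 0.75 × 0.6 × 430 × 4.242 × 320 × 10⁻³ = 262.7 kN.
Base metal (shear rupture): φR_n = 0.75 × 0.6 × 400 × 25 × 320 × 10⁻³ = 1440 kN.
Governing: weld metal.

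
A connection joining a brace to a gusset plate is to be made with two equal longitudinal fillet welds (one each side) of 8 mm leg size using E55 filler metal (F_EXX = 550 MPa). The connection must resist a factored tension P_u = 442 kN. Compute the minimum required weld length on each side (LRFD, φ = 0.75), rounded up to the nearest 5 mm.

Throat t_e = 0.707 × 8 = 5.656 mm.
φr_n = 0.75 × 0.6 × 550 × 5.656 × 10⁻³ = 1.4 kN/mm.
L_req = P_u / φr_n = 442 / 1.4 = 315.7 mm total.
Per side: 315.7 / 2 = 157.9 mm.
Round up → use L = 160 mm on each side.

L = 160 mm on each side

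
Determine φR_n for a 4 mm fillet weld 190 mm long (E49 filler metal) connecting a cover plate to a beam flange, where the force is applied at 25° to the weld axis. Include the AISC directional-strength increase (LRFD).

E49XX → F_EXX = 490 MPa.
t_e = 0.707 × 4 = 2.828 mm; A_we = 2.828 × 190 = 537.3 mm².
Directional factor: 1.0 + 0.5 sin^1.5(25°) = 1.137.
F_nw = 0.6 × 490 × 1.137 = 334.4 MPa.
φR_n = 0.75 × 334.4 × 537.3 × 10⁻³ = 134.8 kN.

φR_n ≈ 135 kN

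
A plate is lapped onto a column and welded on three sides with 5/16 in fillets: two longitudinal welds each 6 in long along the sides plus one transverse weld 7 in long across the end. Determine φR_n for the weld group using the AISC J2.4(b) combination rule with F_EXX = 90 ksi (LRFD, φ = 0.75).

φR_n ≈ 185 kip

t_e = 0.707 × 0.3125 = 0.2209 in.
R_nwl = 0.6 × 90 × 0.2209 × 12 = 143.2 kip (longitudinal, 2 welds).
R_nwt = 0.6 × 90 × 0.2209 × 7 = 83.51 kip (transverse, base value).
(i) R_nwl + R_nwt = 226.7 kip; (ii) 0.85 R_nwl + 1.5 R_nwt = 247 kip.
R_n = max = 247 kip [governs: (ii)]; φR_n = 185.2 kip.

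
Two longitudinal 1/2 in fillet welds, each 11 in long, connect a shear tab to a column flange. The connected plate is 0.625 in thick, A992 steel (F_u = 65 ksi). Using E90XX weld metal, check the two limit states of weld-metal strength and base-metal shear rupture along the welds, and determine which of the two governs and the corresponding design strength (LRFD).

E90XX → F_EXX = 90 ksi.
t_e = 0.707 × 0.5 = 0.3535 in; L = 22 in.
Weld metal: φR_n = 0.75 × 0.6 × 90 × 0.3535 × 22 = 315 kips.
Base metal (shear rupture): φR_n = 0.75 × 0.6 × 65 × 0.625 × 22 = 402.2 kips.
Governing: weld metal.

φR_n ≈ 315 kips (weld metal governs)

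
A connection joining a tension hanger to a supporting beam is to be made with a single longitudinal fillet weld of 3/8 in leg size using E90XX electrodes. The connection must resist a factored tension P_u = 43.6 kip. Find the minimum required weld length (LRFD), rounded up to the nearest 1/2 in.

E90XX → F_EXX = 90 ksi.
Throat t_e = 0.707 × 0.375 = 0.2651 in.
φr_n = 0.75 × 0.6 × 90 × 0.2651 = 10.74 kip/in.
L_req = P_u / φr_n = 43.6 / 10.74 = 4.061 in total.
Round up → use L = 4.5 in.

L = 4.5 in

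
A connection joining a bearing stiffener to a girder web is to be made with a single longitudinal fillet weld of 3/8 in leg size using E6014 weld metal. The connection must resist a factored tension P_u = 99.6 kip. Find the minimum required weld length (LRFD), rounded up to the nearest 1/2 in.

E60XX → F_EXX = 60 ksi.
Throat t_e = 0.707 × 0.375 = 0.2651 in.
φr_n = 0.75 × 0.6 × 60 × 0.2651 = 7.158 kip/in.
L_req = P_u / φr_n = 99.6 / 7.158 = 13.91 in total.
Round up → use L = 14 in.

L = 14 in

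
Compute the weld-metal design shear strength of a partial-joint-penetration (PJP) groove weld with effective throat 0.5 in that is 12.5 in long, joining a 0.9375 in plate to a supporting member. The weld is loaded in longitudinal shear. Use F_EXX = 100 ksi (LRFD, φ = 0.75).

Effective throat (given) t_e = 0.5 in.
A_we = 0.5 × 12.5 = 6.25 in².
F_nw = 0.6 F_EXX = 60 ksi.
φR_n = 0.75 × 60 × 6.25 = 281.2 kips.

φR_n ≈ 281 kips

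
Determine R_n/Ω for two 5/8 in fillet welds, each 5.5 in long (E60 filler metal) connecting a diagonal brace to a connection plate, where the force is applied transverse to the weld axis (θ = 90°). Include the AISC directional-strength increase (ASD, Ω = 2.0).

R_n/Ω ≈ 131 kip

E60XX → F_EXX = 60 ksi.
t_e = 0.707 × 0.625 = 0.4419 in; A_we = 0.4419 × 11 = 4.861 in².
Directional factor: 1.0 + 0.5 sin^1.5(90°) = 1.5.
F_nw = 0.6 × 60 × 1.5 = 54 ksi.
R_n/Ω = (54 × 4.861) / 2.0 = 131.2 kip.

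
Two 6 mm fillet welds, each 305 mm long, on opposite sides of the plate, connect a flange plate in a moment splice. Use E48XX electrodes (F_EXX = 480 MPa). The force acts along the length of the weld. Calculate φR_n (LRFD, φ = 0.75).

Effective throat t_e = 0.707 × 6 = 4.242 mm.
Total length L = 610 mm; A_we = 4.242 × 610 = 2588 mm².
F_nw = 0.6 F_EXX = 0.6 × 480 = 288 MPa.
φR_n = 0.75 × 288 × 2588 × 10⁻³ = 558.9 kN.

φR_n ≈ 559 kN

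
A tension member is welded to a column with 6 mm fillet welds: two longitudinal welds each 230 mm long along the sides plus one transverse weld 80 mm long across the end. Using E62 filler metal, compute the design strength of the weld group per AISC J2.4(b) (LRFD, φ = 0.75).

E62XX → F_EXX = 620 MPa.
t_e = 0.707 × 6 = 4.242 mm.
R_nwl = 0.6 × 620 × 4.242 × 460 × 10⁻³ = 725.9 kN (longitudinal, 2 welds).
R_nwt = 0.6 × 620 × 4.242 × 80 × 10⁻³ = 126.2 kN (transverse, base value).
(i) R_nwl + R_nwt = 852.1 kN; (ii) 0.85 R_nwl + 1.5 R_nwt = 806.4 kN.
R_n = max = 852.1 kN [governs: (i)]; φR_n = 639.1 kN.

φR_n ≈ 639 kN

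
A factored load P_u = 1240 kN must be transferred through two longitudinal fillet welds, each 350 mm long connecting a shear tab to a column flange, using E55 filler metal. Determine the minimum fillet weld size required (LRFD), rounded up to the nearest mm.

E55XX → F_EXX = 550 MPa.
Total weld length L = 700 mm.
Required throat t_e = P_u / (φ × 0.6 F_EXX × L) = 1240 / (0.75 × 0.6 × 550 × 700 × 10⁻³) = 7.157 mm.
Required leg w = t_e / 0.707 = 10.12 mm → use 11 mm.

w = 11 mm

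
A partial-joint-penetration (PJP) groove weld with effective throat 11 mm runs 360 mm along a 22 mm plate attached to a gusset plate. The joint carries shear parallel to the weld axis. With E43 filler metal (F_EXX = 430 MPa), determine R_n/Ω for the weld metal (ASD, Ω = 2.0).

R_n/Ω ≈ 511 kN

Effective throat (given) t_e = 11 mm.
A_we = 11 × 360 = 3960 mm².
F_nw = 0.6 F_EXX = 258 MPa.
R_n/Ω = (258 × 3960) / 2.0 × 10⁻³ = 510.8 kN.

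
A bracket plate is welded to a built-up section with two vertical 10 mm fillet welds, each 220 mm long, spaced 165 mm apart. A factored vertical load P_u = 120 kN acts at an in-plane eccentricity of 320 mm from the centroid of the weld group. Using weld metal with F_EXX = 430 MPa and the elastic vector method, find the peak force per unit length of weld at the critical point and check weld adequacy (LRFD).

Total weld length L_w = 440 mm. Treat welds as unit-width lines.
Polar moment about centroid: J = 2[d³/12 + d(b/2)²] = 2[220³/12 + 220×82.5²] = 4769000 mm³.
Direct shear f_v = P/L_w = 120×10³ / 440 = 272.7 N/mm (vertical).
Torsion M = P·e = 120×10³ × 320 = 38400000 N·mm.
Critical point at (x, y) = (82.5, 110) from centroid. f_tx = M·y/J = 885.6 N/mm; f_ty = M·x/J = 664.2 N/mm.
Resultant f_max = √[f_tx² + (f_v + f_ty)²] = √[885.6² + (272.7 + 664.2)²] = 1289 N/mm.
Capacity per unit length: φr_n = 0.75 × 0.6 × 430 × (0.707 × 10) = 1368 N/mm.
1289 ≤ 1368 → adequate.

f_max ≈ 1290 N/mm; adequate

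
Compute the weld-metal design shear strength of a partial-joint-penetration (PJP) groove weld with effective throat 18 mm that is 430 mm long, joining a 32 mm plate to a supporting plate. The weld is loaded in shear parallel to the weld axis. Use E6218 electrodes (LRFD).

E62XX → F_EXX = 620 MPa.
Effective throat (given) t_e = 18 mm.
A_we = 18 × 430 = 7740 mm².
F_nw = 0.6 F_EXX = 372 MPa.
φR_n = 0.75 × 372 × 7740 × 10⁻³ = 2159 kN.

φR_n ≈ 2160 kN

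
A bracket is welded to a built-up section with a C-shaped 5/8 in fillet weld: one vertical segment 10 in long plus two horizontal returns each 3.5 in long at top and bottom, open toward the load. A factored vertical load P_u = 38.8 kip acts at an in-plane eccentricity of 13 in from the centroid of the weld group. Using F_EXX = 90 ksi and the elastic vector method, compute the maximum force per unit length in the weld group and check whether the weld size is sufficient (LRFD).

f_max ≈ 11.7 kip/in; adequate

Total weld length L_w = 17 in. Treat welds as unit-width lines.
Centroid: x̄ = 2×3.5×1.75 / 17 = 0.7206 in from the vertical weld.
Polar moment about centroid: J = I_x + I_y = [10³/12 + 2×3.5×5²] + [10×0.7206² + 2(3.5³/12 + 3.5×1.029²)] = 278.1 in³.
Direct shear f_v = P/L_w = 38.8 / 17 = 2.282 kip/in (vertical).
Torsion M = P·e = 38.8 × 13 = 504.4 kip·in.
Critical point at (x, y) = (2.779, 5) from centroid. f_tx = M·y/J = 9.069 kip/in; f_ty = M·x/J = 5.041 kip/in.
Resultant f_max = √[f_tx² + (f_v + f_ty)²] = √[9.069² + (2.282 + 5.041)²] = 11.66 kip/in.
Capacity per unit length: φr_n = 0.75 × 0.6 × 90 × (0.707 × 0.625) = 17.9 kip/in.
11.66 ≤ 17.9 → adequate.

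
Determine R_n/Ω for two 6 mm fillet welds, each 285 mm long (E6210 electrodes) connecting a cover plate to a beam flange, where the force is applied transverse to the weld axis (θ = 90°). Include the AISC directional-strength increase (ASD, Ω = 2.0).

R_n/Ω ≈ 675 kN

E62XX → F_EXX = 620 MPa.
t_e = 0.707 × 6 = 4.242 mm; A_we = 4.242 × 570 = 2418 mm².
Directional factor: 1.0 + 0.5 sin^1.5(90°) = 1.5.
F_nw = 0.6 × 620 × 1.5 = 558 MPa.
R_n/Ω = (558 × 2418) / 2.0 × 10⁻³ = 674.6 kN.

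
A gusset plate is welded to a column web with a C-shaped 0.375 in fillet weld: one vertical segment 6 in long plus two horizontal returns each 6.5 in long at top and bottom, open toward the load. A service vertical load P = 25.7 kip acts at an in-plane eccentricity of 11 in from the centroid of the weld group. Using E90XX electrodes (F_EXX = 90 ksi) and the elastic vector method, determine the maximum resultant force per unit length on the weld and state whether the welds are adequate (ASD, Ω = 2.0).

f_max ≈ 7.74 kip/in; NOT adequate

Total weld length L_w = 19 in. Treat welds as unit-width lines.
Centroid: x̄ = 2×6.5×3.25 / 19 = 2.224 in from the vertical weld.
Polar moment about centroid: J = I_x + I_y = [6³/12 + 2×6.5×3²] + [6×2.224² + 2(6.5³/12 + 6.5×1.026²)] = 224.1 in³.
Direct shear f_v = P/L_w = 25.7 / 19 = 1.353 kip/in (vertical).
Torsion M = P·e = 25.7 × 11 = 282.7 kip·in.
Critical point at (x, y) = (4.276, 3) from centroid. f_tx = M·y/J = 3.784 kip/in; f_ty = M·x/J = 5.394 kip/in.
Resultant f_max = √[f_tx² + (f_v + f_ty)²] = √[3.784² + (1.353 + 5.394)²] = 7.735 kip/in.
Capacity per unit length: r_n/Ω = (1/2.0) × 0.6 × 90 × (0.707 × 0.375) = 7.158 kip/in.
7.735 > 7.158 → NOT adequate.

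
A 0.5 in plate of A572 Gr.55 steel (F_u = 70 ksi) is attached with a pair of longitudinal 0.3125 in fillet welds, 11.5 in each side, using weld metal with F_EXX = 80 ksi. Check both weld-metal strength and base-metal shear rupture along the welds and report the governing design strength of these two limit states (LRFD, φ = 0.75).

φR_n ≈ 183 kip (weld metal governs)

t_e = 0.707 × 0.3125 = 0.2209 in; L = 23 in.
Weld metal: φR_n = 0.75 × 0.6 × 80 × 0.2209 × 23 = 182.9 kip.
Base metal (shear rupture): φR_n = 0.75 × 0.6 × 70 × 0.5 × 23 = 362.2 kip.
Governing: weld metal.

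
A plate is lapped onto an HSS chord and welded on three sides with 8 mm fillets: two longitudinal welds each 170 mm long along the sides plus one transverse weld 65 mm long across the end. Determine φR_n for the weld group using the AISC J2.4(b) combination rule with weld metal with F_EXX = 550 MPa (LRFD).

t_e = 0.707 × 8 = 5.656 mm.
R_nwl = 0.6 × 550 × 5.656 × 340 × 10⁻³ = 634.6 kN (longitudinal, 2 welds).
R_nwt = 0.6 × 550 × 5.656 × 65 × 10⁻³ = 121.3 kN (transverse, base value).
(i) R_nwl + R_nwt = 755.9 kN; (ii) 0.85 R_nwl + 1.5 R_nwt = 721.4 kN.
R_n = max = 755.9 kN [governs: (i)]; φR_n = 566.9 kN.

φR_n ≈ 567 kN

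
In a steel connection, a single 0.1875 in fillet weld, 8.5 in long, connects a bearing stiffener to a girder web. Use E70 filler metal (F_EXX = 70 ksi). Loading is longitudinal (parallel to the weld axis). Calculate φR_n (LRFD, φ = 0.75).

φR_n ≈ 35.5 kip

Effective throat t_e = 0.707 × 0.1875 = 0.1326 in.
Total length L = 8.5 in; A_we = 0.1326 × 8.5 = 1.127 in².
F_nw = 0.6 F_EXX = 0.6 × 70 = 42 ksi.
φR_n = 0.75 × 42 × 1.127 = 35.49 kip.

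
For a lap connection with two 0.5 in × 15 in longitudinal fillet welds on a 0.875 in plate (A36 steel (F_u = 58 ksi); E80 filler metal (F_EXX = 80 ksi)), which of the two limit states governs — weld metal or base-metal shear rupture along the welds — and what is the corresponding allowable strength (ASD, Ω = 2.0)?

R_n/Ω ≈ 255 kip (weld metal governs)

t_e = 0.707 × 0.5 = 0.3535 in; L = 30 in.
Weld metal: R_n/Ω = (1/2.0) × 0.6 × 80 × 0.3535 × 30 = 254.5 kip.
Base metal (shear rupture): R_n/Ω = (1/2.0) × 0.6 × 58 × 0.875 × 30 = 456.7 kip.
Governing: weld metal.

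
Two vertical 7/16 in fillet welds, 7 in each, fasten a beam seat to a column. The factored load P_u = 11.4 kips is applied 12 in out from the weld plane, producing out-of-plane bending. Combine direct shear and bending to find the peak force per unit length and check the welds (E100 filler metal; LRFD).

E100XX → F_EXX = 100 ksi.
L_w = 2 × 7 = 14 in; section modulus (unit throat) S = 2 × L²/6 = 16.33 in².
Direct shear f_v = P/L_w = 11.4/14 = 0.8143 kip/in.
Moment M = P × e = 11.4 × 12 = 136.8 kip·in; bending f_b = M/S = 8.376 kip/in.
f_max = √(f_v² + f_b²) = √(0.8143² + 8.376²) = 8.415 kip/in.
φr_n = 0.75 × 0.6 × 100 × (0.707 × 0.4375) = 13.92 kip/in → adequate.

f_max ≈ 8.42 kip/in; adequate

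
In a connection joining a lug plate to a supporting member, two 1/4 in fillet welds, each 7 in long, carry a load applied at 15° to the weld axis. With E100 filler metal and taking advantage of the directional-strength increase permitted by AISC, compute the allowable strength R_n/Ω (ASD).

R_n/Ω ≈ 79.1 kip

E100XX → F_EXX = 100 ksi.
t_e = 0.707 × 0.25 = 0.1767 in; A_we = 0.1767 × 14 = 2.474 in².
Directional factor: 1.0 + 0.5 sin^1.5(15°) = 1.066.
F_nw = 0.6 × 100 × 1.066 = 63.95 ksi.
R_n/Ω = (63.95 × 2.474) / 2.0 = 79.12 kip.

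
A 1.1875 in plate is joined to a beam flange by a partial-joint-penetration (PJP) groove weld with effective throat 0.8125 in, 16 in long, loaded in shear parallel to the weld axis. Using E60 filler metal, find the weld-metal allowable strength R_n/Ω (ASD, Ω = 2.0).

E60XX → F_EXX = 60 ksi.
Effective throat (given) t_e = 0.8125 in.
A_we = 0.8125 × 16 = 13 in².
F_nw = 0.6 F_EXX = 36 ksi.
R_n/Ω = (36 × 13) / 2.0 = 234 kips.

R_n/Ω ≈ 234 kips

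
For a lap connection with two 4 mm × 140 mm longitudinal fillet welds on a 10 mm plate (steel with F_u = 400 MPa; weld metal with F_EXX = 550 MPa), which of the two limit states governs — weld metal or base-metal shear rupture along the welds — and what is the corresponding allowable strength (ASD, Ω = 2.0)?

R_n/Ω ≈ 131 kN (weld metal governs)

t_e = 0.707 × 4 = 2.828 mm; L = 280 mm.
Weld metal: R_n/Ω = (1/2.0) × 0.6 × 550 × 2.828 × 280 × 10⁻³ = 130.7 kN.
Base metal (shear rupture): R_n/Ω = (1/2.0) × 0.6 × 400 × 10 × 280 × 10⁻³ = 336 kN.
Governing: weld metal.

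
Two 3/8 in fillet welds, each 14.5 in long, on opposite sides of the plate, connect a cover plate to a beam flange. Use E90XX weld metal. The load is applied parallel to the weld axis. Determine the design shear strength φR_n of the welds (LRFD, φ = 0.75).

φR_n ≈ 311 kips

E90XX → F_EXX = 90 ksi.
Effective throat t_e = 0.707 × 0.375 = 0.2651 in.
Total length L = 29 in; A_we = 0.2651 × 29 = 7.689 in².
F_nw = 0.6 F_EXX = 0.6 × 90 = 54 ksi.
φR_n = 0.75 × 54 × 7.689 = 311.4 kips.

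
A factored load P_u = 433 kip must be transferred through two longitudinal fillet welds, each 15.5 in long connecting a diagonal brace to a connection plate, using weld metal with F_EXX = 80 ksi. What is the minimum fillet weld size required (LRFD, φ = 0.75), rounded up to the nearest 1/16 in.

Total weld length L = 31 in.
Required throat t_e = P_u / (φ × 0.6 F_EXX × L) = 433 / (0.75 × 0.6 × 80 × 31) = 0.388 in.
Required leg w = t_e / 0.707 = 0.5488 in → use 9/16 in.

w = 9/16 in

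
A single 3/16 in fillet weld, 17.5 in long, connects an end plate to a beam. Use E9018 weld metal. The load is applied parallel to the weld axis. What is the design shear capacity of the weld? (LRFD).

φR_n ≈ 94 kips

E90XX → F_EXX = 90 ksi.
Effective throat t_e = 0.707 × 0.1875 = 0.1326 in.
Total length L = 17.5 in; A_we = 0.1326 × 17.5 = 2.32 in².
F_nw = 0.6 F_EXX = 0.6 × 90 = 54 ksi.
φR_n = 0.75 × 54 × 2.32 = 93.95 kips.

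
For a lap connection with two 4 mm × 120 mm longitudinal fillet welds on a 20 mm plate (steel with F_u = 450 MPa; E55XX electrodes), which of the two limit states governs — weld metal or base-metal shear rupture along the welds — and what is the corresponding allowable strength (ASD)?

E55XX → F_EXX = 550 MPa.
t_e = 0.707 × 4 = 2.828 mm; L = 240 mm.
Weld metal: R_n/Ω = (1/2.0) × 0.6 × 550 × 2.828 × 240 × 10⁻³ = 112 kN.
Base metal (shear rupture): R_n/Ω = (1/2.0) × 0.6 × 450 × 20 × 240 × 10⁻³ = 648 kN.
Governing: weld metal.

R_n/Ω ≈ 112 kN (weld metal governs)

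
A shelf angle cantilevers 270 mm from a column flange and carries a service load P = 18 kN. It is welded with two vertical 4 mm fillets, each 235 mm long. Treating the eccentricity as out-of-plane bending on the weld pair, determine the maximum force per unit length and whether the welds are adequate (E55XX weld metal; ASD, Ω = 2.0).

E55XX → F_EXX = 550 MPa.
L_w = 2 × 235 = 470 mm; section modulus (unit throat) S = 2 × L²/6 = 18410 mm².
Direct shear f_v = P/L_w = 18×10³/470 = 38.3 N/mm.
Moment M = P × e = 18×10³ × 270 = 4860000 N·mm; bending f_b = M/S = 264 N/mm.
f_max = √(f_v² + f_b²) = √(38.3² + 264²) = 266.8 N/mm.
r_n/Ω = (1/2.0) × 0.6 × 550 × (0.707 × 4) = 466.6 N/mm → adequate.

f_max ≈ 267 N/mm; adequate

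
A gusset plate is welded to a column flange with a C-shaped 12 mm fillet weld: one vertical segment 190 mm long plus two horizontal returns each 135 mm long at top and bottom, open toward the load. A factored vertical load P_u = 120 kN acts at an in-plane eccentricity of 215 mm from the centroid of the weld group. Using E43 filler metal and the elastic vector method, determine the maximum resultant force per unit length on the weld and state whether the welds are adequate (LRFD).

f_max ≈ 1090 N/mm; adequate

E43XX → F_EXX = 430 MPa.
Total weld length L_w = 460 mm. Treat welds as unit-width lines.
Centroid: x̄ = 2×135×67.5 / 460 = 39.62 mm from the vertical weld.
Polar moment about centroid: J = I_x + I_y = [190³/12 + 2×135×95²] + [190×39.62² + 2(135³/12 + 135×27.88²)] = 3927000 mm³.
Direct shear f_v = P/L_w = 120×10³ / 460 = 260.9 N/mm (vertical).
Torsion M = P·e = 120×10³ × 215 = 25800000 N·mm.
Critical point at (x, y) = (95.38, 95) from centroid. f_tx = M·y/J = 624.2 N/mm; f_ty = M·x/J = 626.7 N/mm.
Resultant f_max = √[f_tx² + (f_v + f_ty)²] = √[624.2² + (260.9 + 626.7)²] = 1085 N/mm.
Capacity per unit length: φr_n = 0.75 × 0.6 × 430 × (0.707 × 12) = 1642 N/mm.
1085 ≤ 1642 → adequate.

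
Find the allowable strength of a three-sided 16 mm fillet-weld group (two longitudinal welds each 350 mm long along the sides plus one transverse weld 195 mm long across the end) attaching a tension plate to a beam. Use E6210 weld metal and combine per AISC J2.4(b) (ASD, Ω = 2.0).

R_n/Ω ≈ 1880 kN

E62XX → F_EXX = 620 MPa.
t_e = 0.707 × 16 = 11.31 mm.
R_nwl = 0.6 × 620 × 11.31 × 700 × 10⁻³ = 2946 kN (longitudinal, 2 welds).
R_nwt = 0.6 × 620 × 11.31 × 195 × 10⁻³ = 820.6 kN (transverse, base value).
(i) R_nwl + R_nwt = 3766 kN; (ii) 0.85 R_nwl + 1.5 R_nwt = 3735 kN.
R_n = max = 3766 kN [governs: (i)]; R_n/Ω = 1883 kN.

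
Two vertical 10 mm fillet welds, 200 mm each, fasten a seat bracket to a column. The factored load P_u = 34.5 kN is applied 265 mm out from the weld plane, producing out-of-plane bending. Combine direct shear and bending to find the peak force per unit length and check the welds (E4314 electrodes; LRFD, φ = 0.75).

f_max ≈ 691 N/mm; adequate

E43XX → F_EXX = 430 MPa.
L_w = 2 × 200 = 400 mm; section modulus (unit throat) S = 2 × L²/6 = 13330 mm².
Direct shear f_v = P/L_w = 34.5×10³/400 = 86.25 N/mm.
Moment M = P × e = 34.5×10³ × 265 = 9142500 N·mm; bending f_b = M/S = 685.7 N/mm.
f_max = √(f_v² + f_b²) = √(86.25² + 685.7²) = 691.1 N/mm.
φr_n = 0.75 × 0.6 × 430 × (0.707 × 10) = 1368 N/mm → adequate.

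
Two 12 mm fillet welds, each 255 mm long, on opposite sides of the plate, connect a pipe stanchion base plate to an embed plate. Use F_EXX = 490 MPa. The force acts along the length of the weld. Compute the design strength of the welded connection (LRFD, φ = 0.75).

Effective throat t_e = 0.707 × 12 = 8.484 mm.
Total length L = 510 mm; A_we = 8.484 × 510 = 4327 mm².
F_nw = 0.6 F_EXX = 0.6 × 490 = 294 MPa.
φR_n = 0.75 × 294 × 4327 × 10⁻³ = 954.1 kN.

φR_n ≈ 954 kN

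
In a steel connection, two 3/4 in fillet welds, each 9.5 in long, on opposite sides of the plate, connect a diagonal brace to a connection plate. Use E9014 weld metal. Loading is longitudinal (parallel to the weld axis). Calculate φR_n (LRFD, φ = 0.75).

φR_n ≈ 408 kip

E90XX → F_EXX = 90 ksi.
Effective throat t_e = 0.707 × 0.75 = 0.5302 in.
Total length L = 19 in; A_we = 0.5302 × 19 = 10.07 in².
F_nw = 0.6 F_EXX = 0.6 × 90 = 54 ksi.
φR_n = 0.75 × 54 × 10.07 = 408 kip.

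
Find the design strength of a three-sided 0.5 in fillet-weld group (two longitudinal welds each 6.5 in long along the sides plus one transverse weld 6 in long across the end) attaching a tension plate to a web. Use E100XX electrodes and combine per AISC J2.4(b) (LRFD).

E100XX → F_EXX = 100 ksi.
t_e = 0.707 × 0.5 = 0.3535 in.
R_nwl = 0.6 × 100 × 0.3535 × 13 = 275.7 kip (longitudinal, 2 welds).
R_nwt = 0.6 × 100 × 0.3535 × 6 = 127.3 kip (transverse, base value).
(i) R_nwl + R_nwt = 403 kip; (ii) 0.85 R_nwl + 1.5 R_nwt = 425.3 kip.
R_n = max = 425.3 kip [governs: (ii)]; φR_n = 318.9 kip.

φR_n ≈ 319 kip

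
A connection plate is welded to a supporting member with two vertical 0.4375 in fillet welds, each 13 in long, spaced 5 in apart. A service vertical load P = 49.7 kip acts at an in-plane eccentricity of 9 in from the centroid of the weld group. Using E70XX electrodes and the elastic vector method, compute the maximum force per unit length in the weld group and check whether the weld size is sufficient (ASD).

E70XX → F_EXX = 70 ksi.
Total weld length L_w = 26 in. Treat welds as unit-width lines.
Polar moment about centroid: J = 2[d³/12 + d(b/2)²] = 2[13³/12 + 13×2.5²] = 528.7 in³.
Direct shear f_v = P/L_w = 49.7 / 26 = 1.912 kip/in (vertical).
Torsion M = P·e = 49.7 × 9 = 447.3 kip·in.
Critical point at (x, y) = (2.5, 6.5) from centroid. f_tx = M·y/J = 5.5 kip/in; f_ty = M·x/J = 2.115 kip/in.
Resultant f_max = √[f_tx² + (f_v + f_ty)²] = √[5.5² + (1.912 + 2.115)²] = 6.816 kip/in.
Capacity per unit length: r_n/Ω = (1/2.0) × 0.6 × 70 × (0.707 × 0.4375) = 6.496 kip/in.
6.816 > 6.496 → NOT adequate.

f_max ≈ 6.82 kip/in; NOT adequate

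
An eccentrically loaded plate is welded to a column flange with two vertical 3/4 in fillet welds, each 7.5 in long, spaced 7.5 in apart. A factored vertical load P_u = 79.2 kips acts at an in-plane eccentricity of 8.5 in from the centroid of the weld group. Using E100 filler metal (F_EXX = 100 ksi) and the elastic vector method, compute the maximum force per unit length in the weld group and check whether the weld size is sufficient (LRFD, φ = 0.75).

f_max ≈ 16.8 kip/in; adequate

Total weld length L_w = 15 in. Treat welds as unit-width lines.
Polar moment about centroid: J = 2[d³/12 + d(b/2)²] = 2[7.5³/12 + 7.5×3.75²] = 281.2 in³.
Direct shear f_v = P/L_w = 79.2 / 15 = 5.28 kip/in (vertical).
Torsion M = P·e = 79.2 × 8.5 = 673.2 kip·in.
Critical point at (x, y) = (3.75, 3.75) from centroid. f_tx = M·y/J = 8.976 kip/in; f_ty = M·x/J = 8.976 kip/in.
Resultant f_max = √[f_tx² + (f_v + f_ty)²] = √[8.976² + (5.28 + 8.976)²] = 16.85 kip/in.
Capacity per unit length: φr_n = 0.75 × 0.6 × 100 × (0.707 × 0.75) = 23.86 kip/in.
16.85 ≤ 23.86 → adequate.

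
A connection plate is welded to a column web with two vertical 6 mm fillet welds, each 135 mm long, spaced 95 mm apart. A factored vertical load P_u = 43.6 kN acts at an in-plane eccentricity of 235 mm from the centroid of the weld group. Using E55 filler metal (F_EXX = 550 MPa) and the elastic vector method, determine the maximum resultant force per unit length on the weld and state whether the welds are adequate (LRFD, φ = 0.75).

Total weld length L_w = 270 mm. Treat welds as unit-width lines.
Polar moment about centroid: J = 2[d³/12 + d(b/2)²] = 2[135³/12 + 135×47.5²] = 1019000 mm³.
Direct shear f_v = P/L_w = 43.6×10³ / 270 = 161.5 N/mm (vertical).
Torsion M = P·e = 43.6×10³ × 235 = 10246000 N·mm.
Critical point at (x, y) = (47.5, 67.5) from centroid. f_tx = M·y/J = 678.5 N/mm; f_ty = M·x/J = 477.5 N/mm.
Resultant f_max = √[f_tx² + (f_v + f_ty)²] = √[678.5² + (161.5 + 477.5)²] = 932 N/mm.
Capacity per unit length: φr_n = 0.75 × 0.6 × 550 × (0.707 × 6) = 1050 N/mm.
932 ≤ 1050 → adequate.

f_max ≈ 932 N/mm; adequate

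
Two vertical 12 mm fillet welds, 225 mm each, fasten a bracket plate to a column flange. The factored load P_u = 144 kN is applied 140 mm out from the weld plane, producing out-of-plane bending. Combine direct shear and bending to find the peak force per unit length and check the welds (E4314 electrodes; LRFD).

E43XX → F_EXX = 430 MPa.
L_w = 2 × 225 = 450 mm; section modulus (unit throat) S = 2 × L²/6 = 16880 mm².
Direct shear f_v = P/L_w = 144×10³/450 = 320 N/mm.
Moment M = P × e = 144×10³ × 140 = 20160000 N·mm; bending f_b = M/S = 1195 N/mm.
f_max = √(f_v² + f_b²) = √(320² + 1195²) = 1237 N/mm.
φr_n = 0.75 × 0.6 × 430 × (0.707 × 12) = 1642 N/mm → adequate.

f_max ≈ 1240 N/mm; adequate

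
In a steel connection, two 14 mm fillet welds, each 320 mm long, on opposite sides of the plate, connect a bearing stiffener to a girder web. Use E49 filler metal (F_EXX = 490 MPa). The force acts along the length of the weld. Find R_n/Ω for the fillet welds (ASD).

Effective throat t_e = 0.707 × 14 = 9.898 mm.
Total length L = 640 mm; A_we = 9.898 × 640 = 6335 mm².
F_nw = 0.6 F_EXX = 0.6 × 490 = 294 MPa.
R_n = 294 × 6335 × 10⁻³ = 1862 kN; R_n/Ω = 1862/2.0 = 931.2 kN.

R_n/Ω ≈ 931 kN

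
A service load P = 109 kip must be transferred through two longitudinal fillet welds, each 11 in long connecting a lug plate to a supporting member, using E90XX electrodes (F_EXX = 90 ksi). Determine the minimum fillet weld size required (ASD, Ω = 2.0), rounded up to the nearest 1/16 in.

Total weld length L = 22 in.
Required throat t_e = P × Ω / (0.6 F_EXX × L) = 109 × 2.0 / (0.6 × 90 × 22) = 0.1835 in.
Required leg w = t_e / 0.707 = 0.2595 in → use 5/16 in.

w = 5/16 in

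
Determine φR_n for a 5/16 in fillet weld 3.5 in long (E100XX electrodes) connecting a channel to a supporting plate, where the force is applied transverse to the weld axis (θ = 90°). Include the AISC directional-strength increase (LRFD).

φR_n ≈ 52.2 kip

E100XX → F_EXX = 100 ksi.
t_e = 0.707 × 0.3125 = 0.2209 in; A_we = 0.2209 × 3.5 = 0.7733 in².
Directional factor: 1.0 + 0.5 sin^1.5(90°) = 1.5.
F_nw = 0.6 × 100 × 1.5 = 90 ksi.
φR_n = 0.75 × 90 × 0.7733 = 52.2 kip.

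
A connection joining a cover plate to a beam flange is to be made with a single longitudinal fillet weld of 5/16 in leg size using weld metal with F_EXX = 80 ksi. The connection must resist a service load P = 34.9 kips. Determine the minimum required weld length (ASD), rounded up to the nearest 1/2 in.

L = 7 in

Throat t_e = 0.707 × 0.3125 = 0.2209 in.
r_n/Ω = (0.6 × 80 × 0.2209) / 2.0 = 5.302 kip/in.
L_req = P / (r_n/Ω) = 34.9 / 5.302 = 6.582 in total.
Round up → use L = 7 in.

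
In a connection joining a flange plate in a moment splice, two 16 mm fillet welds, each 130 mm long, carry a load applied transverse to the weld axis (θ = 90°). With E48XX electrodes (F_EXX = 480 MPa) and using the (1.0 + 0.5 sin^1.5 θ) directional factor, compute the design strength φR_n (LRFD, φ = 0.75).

φR_n ≈ 953 kN

t_e = 0.707 × 16 = 11.31 mm; A_we = 11.31 × 260 = 2941 mm².
Directional factor: 1.0 + 0.5 sin^1.5(90°) = 1.5.
F_nw = 0.6 × 480 × 1.5 = 432 MPa.
φR_n = 0.75 × 432 × 2941 × 10⁻³ = 952.9 kN.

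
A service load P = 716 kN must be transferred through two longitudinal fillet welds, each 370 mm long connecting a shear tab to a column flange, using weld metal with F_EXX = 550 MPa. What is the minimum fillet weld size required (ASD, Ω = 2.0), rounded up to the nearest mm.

Total weld length L = 740 mm.
Required throat t_e = P × Ω / (0.6 F_EXX × L) = 716 × 2.0 / (0.6 × 550 × 740 × 10⁻³) = 5.864 mm.
Required leg w = t_e / 0.707 = 8.294 mm → use 9 mm.

w = 9 mm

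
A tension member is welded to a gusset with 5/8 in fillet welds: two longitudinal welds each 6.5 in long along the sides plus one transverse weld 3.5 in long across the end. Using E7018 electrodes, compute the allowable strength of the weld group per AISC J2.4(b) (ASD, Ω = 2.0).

E70XX → F_EXX = 70 ksi.
t_e = 0.707 × 0.625 = 0.4419 in.
R_nwl = 0.6 × 70 × 0.4419 × 13 = 241.3 kip (longitudinal, 2 welds).
R_nwt = 0.6 × 70 × 0.4419 × 3.5 = 64.96 kip (transverse, base value).
(i) R_nwl + R_nwt = 306.2 kip; (ii) 0.85 R_nwl + 1.5 R_nwt = 302.5 kip.
R_n = max = 306.2 kip [governs: (i)]; R_n/Ω = 153.1 kip.

R_n/Ω ≈ 153 kip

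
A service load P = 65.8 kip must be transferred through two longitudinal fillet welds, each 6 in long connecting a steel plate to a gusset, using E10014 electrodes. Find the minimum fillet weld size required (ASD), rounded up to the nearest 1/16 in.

w = 5/16 in

E100XX → F_EXX = 100 ksi.
Total weld length L = 12 in.
Required throat t_e = P × Ω / (0.6 F_EXX × L) = 65.8 × 2.0 / (0.6 × 100 × 12) = 0.1828 in.
Required leg w = t_e / 0.707 = 0.2585 in → use 5/16 in.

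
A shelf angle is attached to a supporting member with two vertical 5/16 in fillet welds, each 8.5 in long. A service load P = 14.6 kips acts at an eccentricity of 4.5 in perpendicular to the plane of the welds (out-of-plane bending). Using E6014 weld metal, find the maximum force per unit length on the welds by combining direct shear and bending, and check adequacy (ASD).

f_max ≈ 2.86 kip/in; adequate

E60XX → F_EXX = 60 ksi.
L_w = 2 × 8.5 = 17 in; section modulus (unit throat) S = 2 × L²/6 = 24.08 in².
Direct shear f_v = P/L_w = 14.6/17 = 0.8588 kip/in.
Moment M = P × e = 14.6 × 4.5 = 65.7 kip·in; bending f_b = M/S = 2.728 kip/in.
f_max = √(f_v² + f_b²) = √(0.8588² + 2.728²) = 2.86 kip/in.
r_n/Ω = (1/2.0) × 0.6 × 60 × (0.707 × 0.3125) = 3.977 kip/in → adequate.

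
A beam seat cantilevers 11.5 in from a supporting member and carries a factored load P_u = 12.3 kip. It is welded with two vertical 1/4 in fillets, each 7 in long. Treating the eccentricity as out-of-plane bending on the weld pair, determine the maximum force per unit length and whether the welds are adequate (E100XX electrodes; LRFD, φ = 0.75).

E100XX → F_EXX = 100 ksi.
L_w = 2 × 7 = 14 in; section modulus (unit throat) S = 2 × L²/6 = 16.33 in².
Direct shear f_v = P/L_w = 12.3/14 = 0.8786 kip/in.
Moment M = P × e = 12.3 × 11.5 = 141.45 kip·in; bending f_b = M/S = 8.66 kip/in.
f_max = √(f_v² + f_b²) = √(0.8786² + 8.66²) = 8.705 kip/in.
φr_n = 0.75 × 0.6 × 100 × (0.707 × 0.25) = 7.954 kip/in → NOT adequate.

f_max ≈ 8.7 kip/in; NOT adequate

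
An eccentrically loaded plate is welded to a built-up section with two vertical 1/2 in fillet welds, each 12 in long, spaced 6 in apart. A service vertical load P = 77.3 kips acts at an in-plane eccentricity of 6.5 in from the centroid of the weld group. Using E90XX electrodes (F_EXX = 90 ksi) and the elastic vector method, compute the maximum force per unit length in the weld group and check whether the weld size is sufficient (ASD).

f_max ≈ 8.62 kip/in; adequate

Total weld length L_w = 24 in. Treat welds as unit-width lines.
Polar moment about centroid: J = 2[d³/12 + d(b/2)²] = 2[12³/12 + 12×3²] = 504 in³.
Direct shear f_v = P/L_w = 77.3 / 24 = 3.221 kip/in (vertical).
Torsion M = P·e = 77.3 × 6.5 = 502.45 kip·in.
Critical point at (x, y) = (3, 6) from centroid. f_tx = M·y/J = 5.982 kip/in; f_ty = M·x/J = 2.991 kip/in.
Resultant f_max = √[f_tx² + (f_v + f_ty)²] = √[5.982² + (3.221 + 2.991)²] = 8.623 kip/in.
Capacity per unit length: r_n/Ω = (1/2.0) × 0.6 × 90 × (0.707 × 0.5) = 9.544 kip/in.
8.623 ≤ 9.544 → adequate.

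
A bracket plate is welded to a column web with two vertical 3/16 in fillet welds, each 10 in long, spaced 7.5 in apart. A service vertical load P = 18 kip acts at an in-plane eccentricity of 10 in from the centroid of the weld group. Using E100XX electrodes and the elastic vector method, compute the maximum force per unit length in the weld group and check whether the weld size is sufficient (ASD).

E100XX → F_EXX = 100 ksi.
Total weld length L_w = 20 in. Treat welds as unit-width lines.
Polar moment about centroid: J = 2[d³/12 + d(b/2)²] = 2[10³/12 + 10×3.75²] = 447.9 in³.
Direct shear f_v = P/L_w = 18 / 20 = 0.9 kip/in (vertical).
Torsion M = P·e = 18 × 10 = 180 kip·in.
Critical point at (x, y) = (3.75, 5) from centroid. f_tx = M·y/J = 2.009 kip/in; f_ty = M·x/J = 1.507 kip/in.
Resultant f_max = √[f_tx² + (f_v + f_ty)²] = √[2.009² + (0.9 + 1.507)²] = 3.135 kip/in.
Capacity per unit length: r_n/Ω = (1/2.0) × 0.6 × 100 × (0.707 × 0.1875) = 3.977 kip/in.
3.135 ≤ 3.977 → adequate.

f_max ≈ 3.14 kip/in; adequate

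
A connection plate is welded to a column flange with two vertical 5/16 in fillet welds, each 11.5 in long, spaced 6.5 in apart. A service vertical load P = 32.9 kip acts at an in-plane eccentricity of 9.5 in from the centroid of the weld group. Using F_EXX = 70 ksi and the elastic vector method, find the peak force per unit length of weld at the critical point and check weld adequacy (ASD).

f_max ≈ 5.02 kip/in; NOT adequate

Total weld length L_w = 23 in. Treat welds as unit-width lines.
Polar moment about centroid: J = 2[d³/12 + d(b/2)²] = 2[11.5³/12 + 11.5×3.25²] = 496.4 in³.
Direct shear f_v = P/L_w = 32.9 / 23 = 1.43 kip/in (vertical).
Torsion M = P·e = 32.9 × 9.5 = 312.55 kip·in.
Critical point at (x, y) = (3.25, 5.75) from centroid. f_tx = M·y/J = 3.62 kip/in; f_ty = M·x/J = 2.046 kip/in.
Resultant f_max = √[f_tx² + (f_v + f_ty)²] = √[3.62² + (1.43 + 2.046)²] = 5.019 kip/in.
Capacity per unit length: r_n/Ω = (1/2.0) × 0.6 × 70 × (0.707 × 0.3125) = 4.64 kip/in.
5.019 > 4.64 → NOT adequate.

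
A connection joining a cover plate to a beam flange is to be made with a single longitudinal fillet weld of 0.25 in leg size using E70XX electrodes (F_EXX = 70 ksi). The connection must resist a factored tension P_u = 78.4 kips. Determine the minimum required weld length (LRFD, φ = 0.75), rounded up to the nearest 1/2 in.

L = 14.5 in

Throat t_e = 0.707 × 0.25 = 0.1767 in.
φr_n = 0.75 × 0.6 × 70 × 0.1767 = 5.568 kips/in.
L_req = P_u / φr_n = 78.4 / 5.568 = 14.08 in total.
Round up → use L = 14.5 in.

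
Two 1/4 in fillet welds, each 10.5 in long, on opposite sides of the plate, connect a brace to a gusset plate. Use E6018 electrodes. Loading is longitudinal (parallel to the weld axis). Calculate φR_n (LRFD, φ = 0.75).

φR_n ≈ 100 kips

E60XX → F_EXX = 60 ksi.
Effective throat t_e = 0.707 × 0.25 = 0.1767 in.
Total length L = 21 in; A_we = 0.1767 × 21 = 3.712 in².
F_nw = 0.6 F_EXX = 0.6 × 60 = 36 ksi.
φR_n = 0.75 × 36 × 3.712 = 100.2 kips.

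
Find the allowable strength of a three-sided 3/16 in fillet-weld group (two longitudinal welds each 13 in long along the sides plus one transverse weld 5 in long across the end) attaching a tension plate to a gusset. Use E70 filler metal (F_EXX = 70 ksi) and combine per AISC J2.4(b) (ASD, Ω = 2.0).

R_n/Ω ≈ 86.3 kip

t_e = 0.707 × 0.1875 = 0.1326 in.
R_nwl = 0.6 × 70 × 0.1326 × 26 = 144.8 kip (longitudinal, 2 welds).
R_nwt = 0.6 × 70 × 0.1326 × 5 = 27.84 kip (transverse, base value).
(i) R_nwl + R_nwt = 172.6 kip; (ii) 0.85 R_nwl + 1.5 R_nwt = 164.8 kip.
R_n = max = 172.6 kip [governs: (i)]; R_n/Ω = 86.3 kip.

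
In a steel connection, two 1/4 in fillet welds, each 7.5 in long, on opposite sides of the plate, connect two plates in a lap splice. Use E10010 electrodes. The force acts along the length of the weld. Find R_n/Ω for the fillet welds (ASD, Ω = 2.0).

R_n/Ω ≈ 79.5 kip

E100XX → F_EXX = 100 ksi.
Effective throat t_e = 0.707 × 0.25 = 0.1767 in.
Total length L = 15 in; A_we = 0.1767 × 15 = 2.651 in².
F_nw = 0.6 F_EXX = 0.6 × 100 = 60 ksi.
R_n = 60 × 2.651 = 159.1 kip; R_n/Ω = 159.1/2.0 = 79.54 kip.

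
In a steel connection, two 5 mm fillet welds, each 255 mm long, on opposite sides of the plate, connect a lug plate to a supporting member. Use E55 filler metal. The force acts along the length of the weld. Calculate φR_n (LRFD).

E55XX → F_EXX = 550 MPa.
Effective throat t_e = 0.707 × 5 = 3.535 mm.
Total length L = 510 mm; A_we = 3.535 × 510 = 1803 mm².
F_nw = 0.6 F_EXX = 0.6 × 550 = 330 MPa.
φR_n = 0.75 × 330 × 1803 × 10⁻³ = 446.2 kN.

φR_n ≈ 446 kN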